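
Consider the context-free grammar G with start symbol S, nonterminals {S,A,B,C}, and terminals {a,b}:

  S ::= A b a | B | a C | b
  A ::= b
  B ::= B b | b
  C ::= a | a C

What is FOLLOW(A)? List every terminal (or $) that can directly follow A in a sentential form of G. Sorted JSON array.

FIRST sets, iterate to fixpoint:
pass 1:
  A via A→b: +{b}
  B via B→b: +{b}
  C via C→a: +{a}
  S via S→A b a: +{b}
  S via S→a C: +{a}
  FIRST[S]={a,b}  FIRST[A]={b}  FIRST[B]={b}  FIRST[C]={a}
pass 2: — fixpoint
  FIRST[S]={a,b}  FIRST[A]={b}  FIRST[B]={b}  FIRST[C]={a}

FOLLOW sets:
FOLLOW(S) := {$}
round 1:
  B→B b: FOLLOW(B) ⊇ FIRST(b) = {b}; new: +{b}
  S→A b a: FOLLOW(A) ⊇ FIRST(b) = {b}; new: +{b}
  S→B: FOLLOW(B) ⊇ FOLLOW(S) ⊇ {$}; new: +{$}
  S→a C: FOLLOW(C) ⊇ FOLLOW(S) ⊇ {$}; new: +{$}
  FOLLOW(S)={$}  FOLLOW(A)={b}  FOLLOW(B)={$,b}  FOLLOW(C)={$}
round 2: (no change)
  FOLLOW(S)={$}  FOLLOW(A)={b}  FOLLOW(B)={$,b}  FOLLOW(C)={$}

FOLLOW(A) = ["b"]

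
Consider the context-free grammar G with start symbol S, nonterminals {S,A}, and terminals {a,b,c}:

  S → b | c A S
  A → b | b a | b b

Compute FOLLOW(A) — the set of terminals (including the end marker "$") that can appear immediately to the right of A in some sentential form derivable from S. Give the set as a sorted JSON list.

FIRST iteration:
[1]
  A via A→b: +{b}
  S via S→b: +{b}
  S via S→c A S: +{c}
  S: {b,c}  A: {b}
[2] — fixpoint
  S: {b,c}  A: {b}

Compute FOLLOW by fixpoint:
seed FOLLOW(S) with $
[1]
  S→c A S: FOLLOW(A) ⊇ FIRST(S) = {b,c}; new: +{b,c}
  FOLLOW(S)={$}  FOLLOW(A)={b,c}
[2] done
  FOLLOW(S)={$}  FOLLOW(A)={b,c}

FOLLOW(A) = ["b", "c"]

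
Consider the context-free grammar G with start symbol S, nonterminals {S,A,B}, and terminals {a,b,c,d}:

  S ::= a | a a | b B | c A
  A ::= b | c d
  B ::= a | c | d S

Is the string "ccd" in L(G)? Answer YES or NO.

Convert to CNF:
  S -> T0 A | T2 T2 | T3 B | a
  A -> T0 T1 | b
  B -> T1 S | a | c
  T0 -> c
  T1 -> d
  T2 -> a
  T3 -> b

CYK table (by increasing span):
  T[0,0] 'c' = {B,T0}  orig:{B}
  T[1,1] 'c' = {B,T0}  orig:{B}
  T[2,2] 'd' = {T1}  orig:{}
  T[0,1] 'cc' = ∅
  T[1,2] 'cd' = {A}
  T[0,2] 'ccd' = {S}

S ∈ T[0,2] ⇒ YES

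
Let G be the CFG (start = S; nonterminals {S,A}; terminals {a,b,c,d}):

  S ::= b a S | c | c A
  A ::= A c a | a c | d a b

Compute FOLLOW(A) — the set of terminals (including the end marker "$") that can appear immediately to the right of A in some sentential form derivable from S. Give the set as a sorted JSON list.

FIRST iteration:
iter 1:
  A via A→a c: +{a}
  A via A→d a b: +{d}
  S via S→b a S: +{b}
  S via S→c: +{c}
  S: {b,c}  A: {a,d}
iter 2: (stable)
  S: {b,c}  A: {a,d}

FOLLOW sets:
initialize: $ ∈ FOLLOW(S)
[1]
  A→A c a: FOLLOW(A) ⊇ FIRST(c) = {c}; new: +{c}
  S→c A: FOLLOW(A) ⊇ FOLLOW(S) ⊇ {$}; new: +{$}
  FOLLOW[S]={$}  FOLLOW[A]={$,c}
[2] — fixpoint
  FOLLOW[S]={$}  FOLLOW[A]={$,c}

FOLLOW(A) = ["$", "c"]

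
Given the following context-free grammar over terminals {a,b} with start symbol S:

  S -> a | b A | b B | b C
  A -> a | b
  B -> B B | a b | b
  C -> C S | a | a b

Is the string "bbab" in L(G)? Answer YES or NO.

Convert to CNF:
  S -> T1 A | T1 B | T1 C | a
  A -> a | b
  B -> B B | T0 T1 | b
  C -> C S | T0 T1 | a
  T0 -> a
  T1 -> b

Fill CYK table bottom-up:
  [0..0]={A,B,T1}  "b"  orig:{A,B}
  [1..1]={A,B,T1}  "b"  orig:{A,B}
  [2..2]={A,C,S,T0}  "a"  orig:{A,C,S}
  [3..3]={A,B,T1}  "b"  orig:{A,B}
  [0..1]={B,S}  "bb"
  [1..2]={S}  "ba"
  [2..3]={B,C}  "ab"
  [0..2]=∅  "bba"
  [1..3]={B,S}  "bab"
  [0..3]={B,S}  "bbab"

S ∈ T[0,3] ⇒ YES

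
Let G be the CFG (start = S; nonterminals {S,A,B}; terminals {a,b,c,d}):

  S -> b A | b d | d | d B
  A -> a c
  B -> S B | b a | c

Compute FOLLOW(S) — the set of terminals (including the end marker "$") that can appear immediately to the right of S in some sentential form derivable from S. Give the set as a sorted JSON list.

FIRST iteration:
iter 1:
  A via A→a c: +{a}
  B via B→b a: +{b}
  B via B→c: +{c}
  S via S→b A: +{b}
  S via S→d: +{d}
  FIRST(S)={b,d}  FIRST(A)={a}  FIRST(B)={b,c}
iter 2:
  B via B→S B: +{d}
  FIRST(S)={b,d}  FIRST(A)={a}  FIRST(B)={b,c,d}
iter 3: (stable)
  FIRST(S)={b,d}  FIRST(A)={a}  FIRST(B)={b,c,d}

FOLLOW sets:
initialize: $ ∈ FOLLOW(S)
[1]
  B→S B: FOLLOW(S) ⊇ FIRST(B) = {b,c,d}; new: +{b,c,d}
  S→b A: FOLLOW(A) ⊇ FOLLOW(S) ⊇ {$,b,c,d}; new: +{$,b,c,d}
  S→d B: FOLLOW(B) ⊇ FOLLOW(S) ⊇ {$,b,c,d}; new: +{$,b,c,d}
  S: {$,b,c,d}  A: {$,b,c,d}  B: {$,b,c,d}
[2] done
  S: {$,b,c,d}  A: {$,b,c,d}  B: {$,b,c,d}

FOLLOW(S) = ["$", "b", "c", "d"]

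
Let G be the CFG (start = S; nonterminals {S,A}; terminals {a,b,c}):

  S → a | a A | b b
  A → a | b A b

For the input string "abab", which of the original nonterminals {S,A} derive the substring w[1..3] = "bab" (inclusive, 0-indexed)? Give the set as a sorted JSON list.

Convert to CNF:
  S -> T0 T0 | T1 A | a
  A -> T0 X2 | a
  T0 -> b
  T1 -> a
  X2 -> A T0

CYK fill — only the sub-triangle for w[1..3]:
  cell(1,1) b: {T0}  orig:{}
  cell(2,2) a: {A,S,T1}  orig:{A,S}
  cell(3,3) b: {T0}  orig:{}
  cell(1,2) ba: ∅
  cell(2,3) ab: {X2}  orig:{}
  cell(1,3) bab: {A}

Original NTs in T[1,3] deriving "bab": ["A"]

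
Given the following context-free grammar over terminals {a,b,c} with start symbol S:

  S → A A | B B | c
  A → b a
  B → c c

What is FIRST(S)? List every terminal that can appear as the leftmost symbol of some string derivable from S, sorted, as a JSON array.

Compute FIRST by fixpoint:
round 1:
  A via A→b a: +{b}
  B via B→c c: +{c}
  S via S→A A: +{b}
  S via S→B B: +{c}
  FIRST[S]={b,c}  FIRST[A]={b}  FIRST[B]={c}
round 2: done
  FIRST[S]={b,c}  FIRST[A]={b}  FIRST[B]={c}

FIRST(S) = ["b", "c"]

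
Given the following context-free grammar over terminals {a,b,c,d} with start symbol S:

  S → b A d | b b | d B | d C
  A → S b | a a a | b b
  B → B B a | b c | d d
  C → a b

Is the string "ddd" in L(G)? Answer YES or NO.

CNF form of G:
  S -> T0 T0 | T0 X6 | T3 B | T3 C
  A -> S T0 | T0 T0 | T1 X4
  B -> B X5 | T0 T2 | T3 T3
  C -> T1 T0
  T0 -> b
  T1 -> a
  T2 -> c
  T3 -> d
  X4 -> T1 T1
  X5 -> B T1
  X6 -> A T3

CYK fill:
  T[0,0] 'd' = {T3}  orig:{}
  T[1,1] 'd' = {T3}  orig:{}
  T[2,2] 'd' = {T3}  orig:{}
  T[0,1] 'dd' = {B}
  T[1,2] 'dd' = {B}
  T[0,2] 'ddd' = {S}

S ∈ T[0,2] ⇒ YES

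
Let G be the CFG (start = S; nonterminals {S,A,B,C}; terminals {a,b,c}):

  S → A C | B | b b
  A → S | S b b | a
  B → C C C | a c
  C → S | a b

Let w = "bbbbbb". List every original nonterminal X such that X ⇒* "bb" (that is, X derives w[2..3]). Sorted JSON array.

CNF form of G:
  S -> A C | C X7 | T0 T0 | T1 T2
  A -> A C | C X3 | S X4 | T0 T0 | T1 T2 | a
  B -> C X5 | T1 T2
  C -> A C | C X6 | T0 T0 | T1 T0 | T1 T2
  T0 -> b
  T1 -> a
  T2 -> c
  X3 -> C C
  X4 -> T0 T0
  X5 -> C C
  X6 -> C C
  X7 -> C C

Fill CYK table bottom-up (cells [i..j] with 2 ≤ i ≤ j ≤ 3 only):
  T[2,2] 'b' = {T0}  orig:{}
  T[3,3] 'b' = {T0}  orig:{}
  T[2,3] 'bb' = {A,C,S,X4}  orig:{A,C,S}

Original NTs in T[2,3] deriving "bb": ["A", "C", "S"]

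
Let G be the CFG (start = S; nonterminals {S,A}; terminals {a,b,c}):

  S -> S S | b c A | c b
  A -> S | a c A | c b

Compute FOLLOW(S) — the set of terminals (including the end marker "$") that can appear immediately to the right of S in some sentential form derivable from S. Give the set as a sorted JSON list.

FIRST sets, iterate to fixpoint:
pass 1:
  A via A→a c A: +{a}
  A via A→c b: +{c}
  S via S→b c A: +{b}
  S via S→c b: +{c}
  FIRST[S]={b,c}  FIRST[A]={a,c}
pass 2:
  A via A→S: +{b}
  FIRST[S]={b,c}  FIRST[A]={a,b,c}
pass 3: (stable)
  FIRST[S]={b,c}  FIRST[A]={a,b,c}

FOLLOW sets:
initialize: $ ∈ FOLLOW(S)
[1]
  S→S S: FOLLOW(S) ⊇ FIRST(S) = {b,c}; new: +{b,c}
  S→b c A: FOLLOW(A) ⊇ FOLLOW(S) ⊇ {$,b,c}; new: +{$,b,c}
  FOLLOW(S)={$,b,c}  FOLLOW(A)={$,b,c}
[2] (no change)
  FOLLOW(S)={$,b,c}  FOLLOW(A)={$,b,c}

FOLLOW(S) = ["$", "b", "c"]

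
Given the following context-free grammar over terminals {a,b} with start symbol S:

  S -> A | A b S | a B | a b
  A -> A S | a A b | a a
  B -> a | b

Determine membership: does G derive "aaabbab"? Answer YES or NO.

CNF form of G:
  S -> A S | A X3 | T0 B | T0 T0 | T0 T1 | T0 X4
  A -> A S | T0 T0 | T0 X2
  B -> a | b
  T0 -> a
  T1 -> b
  X2 -> A T1
  X3 -> T1 S
  X4 -> A T1

Fill CYK table bottom-up:
  cell(0,0) a: {B,T0}  orig:{B}
  cell(1,1) a: {B,T0}  orig:{B}
  cell(2,2) a: {B,T0}  orig:{B}
  cell(3,3) b: {B,T1}  orig:{B}
  cell(4,4) b: {B,T1}  orig:{B}
  cell(5,5) a: {B,T0}  orig:{B}
  cell(6,6) b: {B,T1}  orig:{B}
  cell(0,1) aa: {A,S}
  cell(1,2) aa: {A,S}
  cell(2,3) ab: {S}
  cell(3,4) bb: ∅
  cell(4,5) ba: ∅
  cell(5,6) ab: {S}
  cell(0,2) aaa: ∅
  cell(1,3) aab: {X2,X4}  orig:{}
  cell(2,4) abb: ∅
  cell(3,5) bba: ∅
  cell(4,6) bab: {X3}  orig:{}
  cell(0,3) aaab: {A,S}
  cell(1,4) aabb: ∅
  cell(2,5) abba: ∅
  cell(3,6) bbab: ∅
  cell(0,4) aaabb: {X2,X4}  orig:{}
  cell(1,5) aabba: ∅
  cell(2,6) abbab: ∅
  cell(0,5) aaabba: ∅
  cell(1,6) aabbab: ∅
  cell(0,6) aaabbab: {S}

S ∈ T[0,6] ⇒ YES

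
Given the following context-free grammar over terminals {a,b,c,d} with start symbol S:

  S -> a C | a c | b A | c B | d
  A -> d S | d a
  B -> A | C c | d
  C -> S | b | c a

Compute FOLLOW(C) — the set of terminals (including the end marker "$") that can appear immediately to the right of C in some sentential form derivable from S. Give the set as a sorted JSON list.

FIRST iteration:
iter 1:
  A via A→d S: +{d}
  B via B→A: +{d}
  C via C→b: +{b}
  C via C→c a: +{c}
  S via S→a C: +{a}
  S via S→b A: +{b}
  S via S→c B: +{c}
  S via S→d: +{d}
  FIRST[S]={a,b,c,d}  FIRST[A]={d}  FIRST[B]={d}  FIRST[C]={b,c}
iter 2:
  B via B→C c: +{b,c}
  C via C→S: +{a,d}
  FIRST[S]={a,b,c,d}  FIRST[A]={d}  FIRST[B]={b,c,d}  FIRST[C]={a,b,c,d}
iter 3:
  B via B→C c: +{a}
  FIRST[S]={a,b,c,d}  FIRST[A]={d}  FIRST[B]={a,b,c,d}  FIRST[C]={a,b,c,d}
iter 4: (stable)
  FIRST[S]={a,b,c,d}  FIRST[A]={d}  FIRST[B]={a,b,c,d}  FIRST[C]={a,b,c,d}

Compute FOLLOW by fixpoint:
initialize: $ ∈ FOLLOW(S)
iter 1:
  B→C c: FOLLOW(C) ⊇ FIRST(c) = {c}; new: +{c}
  C→S: FOLLOW(S) ⊇ FOLLOW(C) ⊇ {c}; new: +{c}
  S→a C: FOLLOW(C) ⊇ FOLLOW(S) ⊇ {$,c}; new: +{$}
  S→b A: FOLLOW(A) ⊇ FOLLOW(S) ⊇ {$,c}; new: +{$,c}
  S→c B: FOLLOW(B) ⊇ FOLLOW(S) ⊇ {$,c}; new: +{$,c}
  FOLLOW[S]={$,c}  FOLLOW[A]={$,c}  FOLLOW[B]={$,c}  FOLLOW[C]={$,c}
iter 2: (stable)
  FOLLOW[S]={$,c}  FOLLOW[A]={$,c}  FOLLOW[B]={$,c}  FOLLOW[C]={$,c}

FOLLOW(C) = ["$", "c"]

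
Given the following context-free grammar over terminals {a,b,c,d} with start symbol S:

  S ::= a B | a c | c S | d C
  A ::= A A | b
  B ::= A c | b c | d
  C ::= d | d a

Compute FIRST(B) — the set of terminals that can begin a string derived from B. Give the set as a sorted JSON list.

FIRST iteration:
[1]
  A via A→b: +{b}
  B via B→A c: +{b}
  B via B→d: +{d}
  C via C→d: +{d}
  S via S→a B: +{a}
  S via S→c S: +{c}
  S via S→d C: +{d}
  FIRST[S]={a,c,d}  FIRST[A]={b}  FIRST[B]={b,d}  FIRST[C]={d}
[2] done
  FIRST[S]={a,c,d}  FIRST[A]={b}  FIRST[B]={b,d}  FIRST[C]={d}

FIRST(B) = ["b", "d"]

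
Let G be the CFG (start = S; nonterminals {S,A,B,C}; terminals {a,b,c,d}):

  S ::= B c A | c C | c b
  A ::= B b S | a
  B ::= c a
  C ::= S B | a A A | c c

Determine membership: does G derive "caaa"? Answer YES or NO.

CNF form of G:
  S -> B X5 | T1 C | T1 T0
  A -> B X3 | a
  B -> T1 T2
  C -> S B | T1 T1 | T2 X4
  T0 -> b
  T1 -> c
  T2 -> a
  X3 -> T0 S
  X4 -> A A
  X5 -> T1 A

CYK fill:
  T[0,0] 'c' = {T1}  orig:{}
  T[1,1] 'a' = {A,T2}  orig:{A}
  T[2,2] 'a' = {A,T2}  orig:{A}
  T[3,3] 'a' = {A,T2}  orig:{A}
  T[0,1] 'ca' = {B,X5}  orig:{B}
  T[1,2] 'aa' = {X4}  orig:{}
  T[2,3] 'aa' = {X4}  orig:{}
  T[0,2] 'caa' = ∅
  T[1,3] 'aaa' = {C}
  T[0,3] 'caaa' = {S}

S ∈ T[0,3] ⇒ YES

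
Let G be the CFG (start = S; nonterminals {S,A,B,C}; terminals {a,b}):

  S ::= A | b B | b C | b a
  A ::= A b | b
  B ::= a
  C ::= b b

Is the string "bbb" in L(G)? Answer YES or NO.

Convert to CNF:
  S -> A T0 | T0 B | T0 C | T0 T1 | b
  A -> A T0 | b
  B -> a
  C -> T0 T0
  T0 -> b
  T1 -> a

CYK fill:
  cell(0,0) b: {A,S,T0}  orig:{A,S}
  cell(1,1) b: {A,S,T0}  orig:{A,S}
  cell(2,2) b: {A,S,T0}  orig:{A,S}
  cell(0,1) bb: {A,C,S}
  cell(1,2) bb: {A,C,S}
  cell(0,2) bbb: {A,S}

S ∈ T[0,2] ⇒ YES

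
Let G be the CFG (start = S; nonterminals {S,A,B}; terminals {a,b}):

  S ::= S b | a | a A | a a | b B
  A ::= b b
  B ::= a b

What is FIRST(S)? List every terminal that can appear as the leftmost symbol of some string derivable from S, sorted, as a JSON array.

FIRST iteration:
round 1:
  A via A→b b: +{b}
  B via B→a b: +{a}
  S via S→a: +{a}
  S via S→b B: +{b}
  FIRST[S]={a,b}  FIRST[A]={b}  FIRST[B]={a}
round 2: done
  FIRST[S]={a,b}  FIRST[A]={b}  FIRST[B]={a}

FIRST(S) = ["a", "b"]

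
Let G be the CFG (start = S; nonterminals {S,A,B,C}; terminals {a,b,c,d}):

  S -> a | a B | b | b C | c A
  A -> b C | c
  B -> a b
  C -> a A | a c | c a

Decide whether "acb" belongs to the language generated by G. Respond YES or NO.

CNF form of G:
  S -> T0 C | T1 B | T2 A | a | b
  A -> T0 C | c
  B -> T1 T0
  C -> T1 A | T1 T2 | T2 T1
  T0 -> b
  T1 -> a
  T2 -> c

CYK fill:
  T[0,0] 'a' = {S,T1}  orig:{S}
  T[1,1] 'c' = {A,T2}  orig:{A}
  T[2,2] 'b' = {S,T0}  orig:{S}
  T[0,1] 'ac' = {C}
  T[1,2] 'cb' = ∅
  T[0,2] 'acb' = ∅

S ∉ T[0,2] ⇒ NO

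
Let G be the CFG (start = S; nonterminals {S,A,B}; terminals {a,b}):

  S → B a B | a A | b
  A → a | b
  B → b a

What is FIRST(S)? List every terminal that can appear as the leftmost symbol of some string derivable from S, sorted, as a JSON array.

FIRST sets, iterate to fixpoint:
pass 1:
  A via A→a: +{a}
  A via A→b: +{b}
  B via B→b a: +{b}
  S via S→B a B: +{b}
  S via S→a A: +{a}
  S: {a,b}  A: {a,b}  B: {b}
pass 2: (no change)
  S: {a,b}  A: {a,b}  B: {b}

FIRST(S) = ["a", "b"]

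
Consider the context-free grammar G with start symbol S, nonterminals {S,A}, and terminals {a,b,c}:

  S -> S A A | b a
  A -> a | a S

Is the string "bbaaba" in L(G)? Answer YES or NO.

CNF form of G:
  S -> S X2 | T1 T0
  A -> T0 S | a
  T0 -> a
  T1 -> b
  X2 -> A A

Fill CYK table bottom-up:
  T[0,0] 'b' = {T1}  orig:{}
  T[1,1] 'b' = {T1}  orig:{}
  T[2,2] 'a' = {A,T0}  orig:{A}
  T[3,3] 'a' = {A,T0}  orig:{A}
  T[4,4] 'b' = {T1}  orig:{}
  T[5,5] 'a' = {A,T0}  orig:{A}
  T[0,1] 'bb' = ∅
  T[1,2] 'ba' = {S}
  T[2,3] 'aa' = {X2}  orig:{}
  T[3,4] 'ab' = ∅
  T[4,5] 'ba' = {S}
  T[0,2] 'bba' = ∅
  T[1,3] 'baa' = ∅
  T[2,4] 'aab' = ∅
  T[3,5] 'aba' = {A}
  T[0,3] 'bbaa' = ∅
  T[1,4] 'baab' = ∅
  T[2,5] 'aaba' = {X2}  orig:{}
  T[0,4] 'bbaab' = ∅
  T[1,5] 'baaba' = ∅
  T[0,5] 'bbaaba' = ∅

S ∉ T[0,5] ⇒ NO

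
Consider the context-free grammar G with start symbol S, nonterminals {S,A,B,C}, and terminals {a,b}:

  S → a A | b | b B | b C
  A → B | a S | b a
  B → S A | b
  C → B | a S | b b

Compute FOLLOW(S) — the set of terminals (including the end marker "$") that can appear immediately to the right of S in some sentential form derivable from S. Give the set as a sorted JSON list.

FIRST iteration:
round 1:
  A via A→a S: +{a}
  A via A→b a: +{b}
  B via B→b: +{b}
  C via C→B: +{b}
  C via C→a S: +{a}
  S via S→a A: +{a}
  S via S→b: +{b}
  FIRST[S]={a,b}  FIRST[A]={a,b}  FIRST[B]={b}  FIRST[C]={a,b}
round 2:
  B via B→S A: +{a}
  FIRST[S]={a,b}  FIRST[A]={a,b}  FIRST[B]={a,b}  FIRST[C]={a,b}
round 3: (stable)
  FIRST[S]={a,b}  FIRST[A]={a,b}  FIRST[B]={a,b}  FIRST[C]={a,b}

FOLLOW iteration:
seed FOLLOW(S) with $
pass 1:
  B→S A: FOLLOW(S) ⊇ FIRST(A) = {a,b}; new: +{a,b}
  S→a A: FOLLOW(A) ⊇ FOLLOW(S) ⊇ {$,a,b}; new: +{$,a,b}
  S→b B: FOLLOW(B) ⊇ FOLLOW(S) ⊇ {$,a,b}; new: +{$,a,b}
  S→b C: FOLLOW(C) ⊇ FOLLOW(S) ⊇ {$,a,b}; new: +{$,a,b}
  FOLLOW[S]={$,a,b}  FOLLOW[A]={$,a,b}  FOLLOW[B]={$,a,b}  FOLLOW[C]={$,a,b}
pass 2: done
  FOLLOW[S]={$,a,b}  FOLLOW[A]={$,a,b}  FOLLOW[B]={$,a,b}  FOLLOW[C]={$,a,b}

FOLLOW(S) = ["$", "a", "b"]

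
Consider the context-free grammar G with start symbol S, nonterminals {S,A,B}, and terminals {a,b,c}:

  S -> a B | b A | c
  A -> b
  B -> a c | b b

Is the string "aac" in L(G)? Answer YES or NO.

CNF form of G:
  S -> T0 B | T2 A | c
  A -> b
  B -> T0 T1 | T2 T2
  T0 -> a
  T1 -> c
  T2 -> b

CYK fill:
  cell(0,0) a: {T0}  orig:{}
  cell(1,1) a: {T0}  orig:{}
  cell(2,2) c: {S,T1}  orig:{S}
  cell(0,1) aa: ∅
  cell(1,2) ac: {B}
  cell(0,2) aac: {S}

S ∈ T[0,2] ⇒ YES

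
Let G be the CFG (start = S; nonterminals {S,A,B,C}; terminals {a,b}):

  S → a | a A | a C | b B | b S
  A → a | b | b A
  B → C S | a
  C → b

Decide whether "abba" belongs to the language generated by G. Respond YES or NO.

Convert to CNF:
  S -> T0 B | T0 S | T1 A | T1 C | a
  A -> T0 A | a | b
  B -> C S | a
  C -> b
  T0 -> b
  T1 -> a

Fill CYK table bottom-up:
  T[0,0] 'a' = {A,B,S,T1}  orig:{A,B,S}
  T[1,1] 'b' = {A,C,T0}  orig:{A,C}
  T[2,2] 'b' = {A,C,T0}  orig:{A,C}
  T[3,3] 'a' = {A,B,S,T1}  orig:{A,B,S}
  T[0,1] 'ab' = {S}
  T[1,2] 'bb' = {A}
  T[2,3] 'ba' = {A,B,S}
  T[0,2] 'abb' = {S}
  T[1,3] 'bba' = {A,B,S}
  T[0,3] 'abba' = {S}

S ∈ T[0,3] ⇒ YES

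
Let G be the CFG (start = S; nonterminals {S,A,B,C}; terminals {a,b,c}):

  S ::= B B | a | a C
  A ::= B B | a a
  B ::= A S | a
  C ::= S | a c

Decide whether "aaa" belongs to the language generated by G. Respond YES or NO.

CNF form of G:
  S -> B B | T0 C | a
  A -> B B | T0 T0
  B -> A S | a
  C -> B B | T0 C | T0 T1 | a
  T0 -> a
  T1 -> c

CYK fill:
  cell(0,0) a: {B,C,S,T0}  orig:{B,C,S}
  cell(1,1) a: {B,C,S,T0}  orig:{B,C,S}
  cell(2,2) a: {B,C,S,T0}  orig:{B,C,S}
  cell(0,1) aa: {A,C,S}
  cell(1,2) aa: {A,C,S}
  cell(0,2) aaa: {B,C,S}

S ∈ T[0,2] ⇒ YES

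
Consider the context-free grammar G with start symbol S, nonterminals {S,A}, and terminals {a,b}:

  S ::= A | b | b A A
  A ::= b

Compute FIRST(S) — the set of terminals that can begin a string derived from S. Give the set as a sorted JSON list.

FIRST sets, iterate to fixpoint:
pass 1:
  A via A→b: +{b}
  S via S→A: +{b}
  FIRST(S)={b}  FIRST(A)={b}
pass 2: — fixpoint
  FIRST(S)={b}  FIRST(A)={b}

FIRST(S) = ["b"]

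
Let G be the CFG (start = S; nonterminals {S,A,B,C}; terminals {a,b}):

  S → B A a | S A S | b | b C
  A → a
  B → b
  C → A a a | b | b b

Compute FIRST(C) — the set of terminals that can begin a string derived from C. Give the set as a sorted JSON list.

FIRST sets, iterate to fixpoint:
[1]
  A via A→a: +{a}
  B via B→b: +{b}
  C via C→A a a: +{a}
  C via C→b: +{b}
  S via S→B A a: +{b}
  S: {b}  A: {a}  B: {b}  C: {a,b}
[2] (stable)
  S: {b}  A: {a}  B: {b}  C: {a,b}

FIRST(C) = ["a", "b"]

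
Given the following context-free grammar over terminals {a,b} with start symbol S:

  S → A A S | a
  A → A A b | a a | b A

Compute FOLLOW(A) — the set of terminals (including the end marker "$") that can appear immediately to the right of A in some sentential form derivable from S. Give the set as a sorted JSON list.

Compute FIRST by fixpoint:
pass 1:
  A via A→a a: +{a}
  A via A→b A: +{b}
  S via S→A A S: +{a,b}
  FIRST(S)={a,b}  FIRST(A)={a,b}
pass 2: — fixpoint
  FIRST(S)={a,b}  FIRST(A)={a,b}

FOLLOW sets:
seed FOLLOW(S) with $
iter 1:
  A→A A b: FOLLOW(A) ⊇ FIRST(A) = {a,b}; new: +{a,b}
  FOLLOW(S)={$}  FOLLOW(A)={a,b}
iter 2: — fixpoint
  FOLLOW(S)={$}  FOLLOW(A)={a,b}

FOLLOW(A) = ["a", "b"]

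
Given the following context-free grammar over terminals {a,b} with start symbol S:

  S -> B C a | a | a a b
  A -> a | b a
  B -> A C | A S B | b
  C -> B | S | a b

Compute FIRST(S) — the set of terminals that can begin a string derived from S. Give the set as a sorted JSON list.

FIRST sets, iterate to fixpoint:
[1]
  A via A→a: +{a}
  A via A→b a: +{b}
  B via B→A C: +{a,b}
  C via C→B: +{a,b}
  S via S→B C a: +{a,b}
  FIRST(S)={a,b}  FIRST(A)={a,b}  FIRST(B)={a,b}  FIRST(C)={a,b}
[2] (stable)
  FIRST(S)={a,b}  FIRST(A)={a,b}  FIRST(B)={a,b}  FIRST(C)={a,b}

FIRST(S) = ["a", "b"]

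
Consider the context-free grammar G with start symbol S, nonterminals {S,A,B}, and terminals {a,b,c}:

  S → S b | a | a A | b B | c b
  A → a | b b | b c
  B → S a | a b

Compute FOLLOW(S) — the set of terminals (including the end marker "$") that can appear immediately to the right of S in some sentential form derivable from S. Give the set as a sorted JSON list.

FIRST sets, iterate to fixpoint:
iter 1:
  A via A→a: +{a}
  A via A→b b: +{b}
  B via B→a b: +{a}
  S via S→a: +{a}
  S via S→b B: +{b}
  S via S→c b: +{c}
  FIRST[S]={a,b,c}  FIRST[A]={a,b}  FIRST[B]={a}
iter 2:
  B via B→S a: +{b,c}
  FIRST[S]={a,b,c}  FIRST[A]={a,b}  FIRST[B]={a,b,c}
iter 3: (stable)
  FIRST[S]={a,b,c}  FIRST[A]={a,b}  FIRST[B]={a,b,c}

FOLLOW sets:
seed FOLLOW(S) with $
round 1:
  B→S a: FOLLOW(S) ⊇ FIRST(a) = {a}; new: +{a}
  S→S b: FOLLOW(S) ⊇ FIRST(b) = {b}; new: +{b}
  S→a A: FOLLOW(A) ⊇ FOLLOW(S) ⊇ {$,a,b}; new: +{$,a,b}
  S→b B: FOLLOW(B) ⊇ FOLLOW(S) ⊇ {$,a,b}; new: +{$,a,b}
  FOLLOW(S)={$,a,b}  FOLLOW(A)={$,a,b}  FOLLOW(B)={$,a,b}
round 2: — fixpoint
  FOLLOW(S)={$,a,b}  FOLLOW(A)={$,a,b}  FOLLOW(B)={$,a,b}

FOLLOW(S) = ["$", "a", "b"]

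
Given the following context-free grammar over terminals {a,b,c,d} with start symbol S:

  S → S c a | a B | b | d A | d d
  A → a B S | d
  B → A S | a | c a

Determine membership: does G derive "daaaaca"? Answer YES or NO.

CNF form of G:
  S -> S X4 | T0 B | T2 A | T2 T2 | b
  A -> T0 X3 | d
  B -> A S | T1 T0 | a
  T0 -> a
  T1 -> c
  T2 -> d
  X3 -> B S
  X4 -> T1 T0

Fill CYK table bottom-up:
  [0..0]={A,T2}  "d"  orig:{A}
  [1..1]={B,T0}  "a"  orig:{B}
  [2..2]={B,T0}  "a"  orig:{B}
  [3..3]={B,T0}  "a"  orig:{B}
  [4..4]={B,T0}  "a"  orig:{B}
  [5..5]={T1}  "c"  orig:{}
  [6..6]={B,T0}  "a"  orig:{B}
  [0..1]=∅  "da"
  [1..2]={S}  "aa"
  [2..3]={S}  "aa"
  [3..4]={S}  "aa"
  [4..5]=∅  "ac"
  [5..6]={B,X4}  "ca"  orig:{B}
  [0..2]={B}  "daa"
  [1..3]={X3}  "aaa"  orig:{}
  [2..4]={X3}  "aaa"  orig:{}
  [3..5]=∅  "aac"
  [4..6]={S}  "aca"
  [0..3]=∅  "daaa"
  [1..4]={A}  "aaaa"
  [2..5]=∅  "aaac"
  [3..6]={S,X3}  "aaca"  orig:{S}
  [0..4]={S,X3}  "daaaa"  orig:{S}
  [1..5]=∅  "aaaac"
  [2..6]={A,X3}  "aaaca"  orig:{A}
  [0..5]=∅  "daaaac"
  [1..6]={A}  "aaaaca"
  [0..6]={S,X3}  "daaaaca"  orig:{S}

S ∈ T[0,6] ⇒ YES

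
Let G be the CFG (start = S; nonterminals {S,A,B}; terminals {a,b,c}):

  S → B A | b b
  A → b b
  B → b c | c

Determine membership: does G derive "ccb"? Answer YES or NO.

CNF form of G:
  S -> B A | T0 T0
  A -> T0 T0
  B -> T0 T1 | c
  T0 -> b
  T1 -> c

CYK fill:
  [0..0]={B,T1}  "c"  orig:{B}
  [1..1]={B,T1}  "c"  orig:{B}
  [2..2]={T0}  "b"  orig:{}
  [0..1]=∅  "cc"
  [1..2]=∅  "cb"
  [0..2]=∅  "ccb"

S ∉ T[0,2] ⇒ NO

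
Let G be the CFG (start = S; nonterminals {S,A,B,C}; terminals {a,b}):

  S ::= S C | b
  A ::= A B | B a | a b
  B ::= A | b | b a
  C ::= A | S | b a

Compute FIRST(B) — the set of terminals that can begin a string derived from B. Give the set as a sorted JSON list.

FIRST iteration:
round 1:
  A via A→a b: +{a}
  B via B→A: +{a}
  B via B→b: +{b}
  C via C→A: +{a}
  C via C→b a: +{b}
  S via S→b: +{b}
  FIRST[S]={b}  FIRST[A]={a}  FIRST[B]={a,b}  FIRST[C]={a,b}
round 2:
  A via A→B a: +{b}
  FIRST[S]={b}  FIRST[A]={a,b}  FIRST[B]={a,b}  FIRST[C]={a,b}
round 3: (stable)
  FIRST[S]={b}  FIRST[A]={a,b}  FIRST[B]={a,b}  FIRST[C]={a,b}

FIRST(B) = ["a", "b"]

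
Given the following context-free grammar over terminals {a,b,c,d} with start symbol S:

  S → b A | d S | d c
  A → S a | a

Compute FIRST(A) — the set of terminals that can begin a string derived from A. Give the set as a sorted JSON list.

FIRST sets, iterate to fixpoint:
iter 1:
  A via A→a: +{a}
  S via S→b A: +{b}
  S via S→d S: +{d}
  S: {b,d}  A: {a}
iter 2:
  A via A→S a: +{b,d}
  S: {b,d}  A: {a,b,d}
iter 3: done
  S: {b,d}  A: {a,b,d}

FIRST(A) = ["a", "b", "d"]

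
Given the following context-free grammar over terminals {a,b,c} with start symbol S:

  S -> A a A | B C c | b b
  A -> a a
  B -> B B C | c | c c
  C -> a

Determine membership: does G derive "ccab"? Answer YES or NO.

Convert to CNF:
  S -> A X4 | B X5 | T2 T2
  A -> T0 T0
  B -> B X3 | T1 T1 | c
  C -> a
  T0 -> a
  T1 -> c
  T2 -> b
  X3 -> B C
  X4 -> T0 A
  X5 -> C T1

CYK fill:
  cell(0,0) c: {B,T1}  orig:{B}
  cell(1,1) c: {B,T1}  orig:{B}
  cell(2,2) a: {C,T0}  orig:{C}
  cell(3,3) b: {T2}  orig:{}
  cell(0,1) cc: {B}
  cell(1,2) ca: {X3}  orig:{}
  cell(2,3) ab: ∅
  cell(0,2) cca: {B,X3}  orig:{B}
  cell(1,3) cab: ∅
  cell(0,3) ccab: ∅

S ∉ T[0,3] ⇒ NO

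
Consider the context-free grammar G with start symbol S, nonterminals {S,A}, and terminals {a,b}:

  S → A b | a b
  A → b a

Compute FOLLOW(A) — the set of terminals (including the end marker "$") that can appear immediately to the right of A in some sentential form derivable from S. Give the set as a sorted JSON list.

FIRST iteration:
round 1:
  A via A→b a: +{b}
  S via S→A b: +{b}
  S via S→a b: +{a}
  FIRST(S)={a,b}  FIRST(A)={b}
round 2: (stable)
  FIRST(S)={a,b}  FIRST(A)={b}

Compute FOLLOW by fixpoint:
initialize: $ ∈ FOLLOW(S)
iter 1:
  S→A b: FOLLOW(A) ⊇ FIRST(b) = {b}; new: +{b}
  FOLLOW(S)={$}  FOLLOW(A)={b}
iter 2: done
  FOLLOW(S)={$}  FOLLOW(A)={b}

FOLLOW(A) = ["b"]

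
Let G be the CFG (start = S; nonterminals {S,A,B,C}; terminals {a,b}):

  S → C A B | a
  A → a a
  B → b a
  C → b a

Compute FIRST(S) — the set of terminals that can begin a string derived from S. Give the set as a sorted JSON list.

FIRST sets, iterate to fixpoint:
[1]
  A via A→a a: +{a}
  B via B→b a: +{b}
  C via C→b a: +{b}
  S via S→C A B: +{b}
  S via S→a: +{a}
  S: {a,b}  A: {a}  B: {b}  C: {b}
[2] done
  S: {a,b}  A: {a}  B: {b}  C: {b}

FIRST(S) = ["a", "b"]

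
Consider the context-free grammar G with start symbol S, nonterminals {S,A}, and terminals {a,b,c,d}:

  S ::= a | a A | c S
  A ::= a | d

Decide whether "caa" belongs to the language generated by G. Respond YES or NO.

CNF form of G:
  S -> T0 A | T1 S | a
  A -> a | d
  T0 -> a
  T1 -> c

Fill CYK table bottom-up:
  T[0,0] 'c' = {T1}  orig:{}
  T[1,1] 'a' = {A,S,T0}  orig:{A,S}
  T[2,2] 'a' = {A,S,T0}  orig:{A,S}
  T[0,1] 'ca' = {S}
  T[1,2] 'aa' = {S}
  T[0,2] 'caa' = {S}

S ∈ T[0,2] ⇒ YES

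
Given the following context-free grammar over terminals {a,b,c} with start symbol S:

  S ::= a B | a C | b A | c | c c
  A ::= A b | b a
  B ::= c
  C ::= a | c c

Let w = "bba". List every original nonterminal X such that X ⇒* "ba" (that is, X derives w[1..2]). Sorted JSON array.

CNF form of G:
  S -> T0 A | T1 B | T1 C | T2 T2 | c
  A -> A T0 | T0 T1
  B -> c
  C -> T2 T2 | a
  T0 -> b
  T1 -> a
  T2 -> c

CYK table (by increasing span), restricted to cells inside w[1..2]:
  cell(1,1) b: {T0}  orig:{}
  cell(2,2) a: {C,T1}  orig:{C}
  cell(1,2) ba: {A}

Original NTs in T[1,2] deriving "ba": ["A"]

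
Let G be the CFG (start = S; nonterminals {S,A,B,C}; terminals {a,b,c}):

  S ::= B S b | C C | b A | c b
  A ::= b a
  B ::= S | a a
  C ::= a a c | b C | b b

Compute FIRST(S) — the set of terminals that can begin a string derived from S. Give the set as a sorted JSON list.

FIRST iteration:
round 1:
  A via A→b a: +{b}
  B via B→a a: +{a}
  C via C→a a c: +{a}
  C via C→b C: +{b}
  S via S→B S b: +{a}
  S via S→C C: +{b}
  S via S→c b: +{c}
  FIRST(S)={a,b,c}  FIRST(A)={b}  FIRST(B)={a}  FIRST(C)={a,b}
round 2:
  B via B→S: +{b,c}
  FIRST(S)={a,b,c}  FIRST(A)={b}  FIRST(B)={a,b,c}  FIRST(C)={a,b}
round 3: — fixpoint
  FIRST(S)={a,b,c}  FIRST(A)={b}  FIRST(B)={a,b,c}  FIRST(C)={a,b}

FIRST(S) = ["a", "b", "c"]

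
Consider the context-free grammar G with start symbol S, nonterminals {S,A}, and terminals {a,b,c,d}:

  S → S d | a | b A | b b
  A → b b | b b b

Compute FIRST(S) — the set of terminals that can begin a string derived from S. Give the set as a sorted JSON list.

Compute FIRST by fixpoint:
iter 1:
  A via A→b b: +{b}
  S via S→a: +{a}
  S via S→b A: +{b}
  FIRST(S)={a,b}  FIRST(A)={b}
iter 2: done
  FIRST(S)={a,b}  FIRST(A)={b}

FIRST(S) = ["a", "b"]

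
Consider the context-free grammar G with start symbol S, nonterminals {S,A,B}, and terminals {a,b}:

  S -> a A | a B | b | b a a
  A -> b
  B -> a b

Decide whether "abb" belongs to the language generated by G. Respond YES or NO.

CNF form of G:
  S -> T0 A | T0 B | T1 X2 | b
  A -> b
  B -> T0 T1
  T0 -> a
  T1 -> b
  X2 -> T0 T0

CYK table (by increasing span):
  [0..0]={T0}  "a"  orig:{}
  [1..1]={A,S,T1}  "b"  orig:{A,S}
  [2..2]={A,S,T1}  "b"  orig:{A,S}
  [0..1]={B,S}  "ab"
  [1..2]=∅  "bb"
  [0..2]=∅  "abb"

S ∉ T[0,2] ⇒ NO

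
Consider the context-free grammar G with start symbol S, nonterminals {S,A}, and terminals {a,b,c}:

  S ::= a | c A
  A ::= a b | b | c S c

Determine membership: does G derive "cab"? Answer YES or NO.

Convert to CNF:
  S -> T2 A | a
  A -> T0 T1 | T2 X3 | b
  T0 -> a
  T1 -> b
  T2 -> c
  X3 -> S T2

CYK fill:
  [0..0]={T2}  "c"  orig:{}
  [1..1]={S,T0}  "a"  orig:{S}
  [2..2]={A,T1}  "b"  orig:{A}
  [0..1]=∅  "ca"
  [1..2]={A}  "ab"
  [0..2]={S}  "cab"

S ∈ T[0,2] ⇒ YES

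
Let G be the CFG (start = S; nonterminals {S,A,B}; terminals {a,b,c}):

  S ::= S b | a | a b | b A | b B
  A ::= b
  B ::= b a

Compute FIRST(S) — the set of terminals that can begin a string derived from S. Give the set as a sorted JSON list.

FIRST sets, iterate to fixpoint:
[1]
  A via A→b: +{b}
  B via B→b a: +{b}
  S via S→a: +{a}
  S via S→b A: +{b}
  FIRST(S)={a,b}  FIRST(A)={b}  FIRST(B)={b}
[2] (stable)
  FIRST(S)={a,b}  FIRST(A)={b}  FIRST(B)={b}

FIRST(S) = ["a", "b"]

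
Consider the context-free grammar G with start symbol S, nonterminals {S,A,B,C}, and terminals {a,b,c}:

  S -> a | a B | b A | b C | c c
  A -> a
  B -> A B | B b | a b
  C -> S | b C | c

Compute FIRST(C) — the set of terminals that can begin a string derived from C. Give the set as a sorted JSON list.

FIRST iteration:
round 1:
  A via A→a: +{a}
  B via B→A B: +{a}
  C via C→b C: +{b}
  C via C→c: +{c}
  S via S→a: +{a}
  S via S→b A: +{b}
  S via S→c c: +{c}
  S: {a,b,c}  A: {a}  B: {a}  C: {b,c}
round 2:
  C via C→S: +{a}
  S: {a,b,c}  A: {a}  B: {a}  C: {a,b,c}
round 3: (no change)
  S: {a,b,c}  A: {a}  B: {a}  C: {a,b,c}

FIRST(C) = ["a", "b", "c"]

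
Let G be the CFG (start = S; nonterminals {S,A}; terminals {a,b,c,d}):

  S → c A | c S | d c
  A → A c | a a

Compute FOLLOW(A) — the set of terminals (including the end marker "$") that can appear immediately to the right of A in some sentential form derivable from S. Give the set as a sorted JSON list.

Compute FIRST by fixpoint:
[1]
  A via A→a a: +{a}
  S via S→c A: +{c}
  S via S→d c: +{d}
  FIRST[S]={c,d}  FIRST[A]={a}
[2] done
  FIRST[S]={c,d}  FIRST[A]={a}

FOLLOW iteration:
seed FOLLOW(S) with $
pass 1:
  A→A c: FOLLOW(A) ⊇ FIRST(c) = {c}; new: +{c}
  S→c A: FOLLOW(A) ⊇ FOLLOW(S) ⊇ {$}; new: +{$}
  FOLLOW(S)={$}  FOLLOW(A)={$,c}
pass 2: done
  FOLLOW(S)={$}  FOLLOW(A)={$,c}

FOLLOW(A) = ["$", "c"]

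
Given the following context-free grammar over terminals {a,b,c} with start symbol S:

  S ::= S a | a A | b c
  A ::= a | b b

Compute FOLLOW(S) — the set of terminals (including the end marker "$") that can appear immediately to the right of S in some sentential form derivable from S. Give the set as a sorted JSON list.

FIRST sets, iterate to fixpoint:
iter 1:
  A via A→a: +{a}
  A via A→b b: +{b}
  S via S→a A: +{a}
  S via S→b c: +{b}
  S: {a,b}  A: {a,b}
iter 2: (stable)
  S: {a,b}  A: {a,b}

Compute FOLLOW by fixpoint:
initialize: $ ∈ FOLLOW(S)
pass 1:
  S→S a: FOLLOW(S) ⊇ FIRST(a) = {a}; new: +{a}
  S→a A: FOLLOW(A) ⊇ FOLLOW(S) ⊇ {$,a}; new: +{$,a}
  S: {$,a}  A: {$,a}
pass 2: (no change)
  S: {$,a}  A: {$,a}

FOLLOW(S) = ["$", "a"]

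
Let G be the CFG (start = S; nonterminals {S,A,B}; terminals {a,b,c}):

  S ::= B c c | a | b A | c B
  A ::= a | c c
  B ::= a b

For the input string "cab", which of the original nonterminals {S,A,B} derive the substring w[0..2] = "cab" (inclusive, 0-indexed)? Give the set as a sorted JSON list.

Convert to CNF:
  S -> B X3 | T0 B | T2 A | a
  A -> T0 T0 | a
  B -> T1 T2
  T0 -> c
  T1 -> a
  T2 -> b
  X3 -> T0 T0

CYK fill, restricted to cells inside w[0..2]:
  cell(0,0) c: {T0}  orig:{}
  cell(1,1) a: {A,S,T1}  orig:{A,S}
  cell(2,2) b: {T2}  orig:{}
  cell(0,1) ca: ∅
  cell(1,2) ab: {B}
  cell(0,2) cab: {S}

Original NTs in T[0,2] deriving "cab": ["S"]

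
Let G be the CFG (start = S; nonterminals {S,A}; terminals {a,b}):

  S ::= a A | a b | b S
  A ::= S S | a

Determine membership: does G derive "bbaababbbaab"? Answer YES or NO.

Convert to CNF:
  S -> T0 A | T0 T1 | T1 S
  A -> S S | a
  T0 -> a
  T1 -> b

CYK fill:
  T[0,0] 'b' = {T1}  orig:{}
  T[1,1] 'b' = {T1}  orig:{}
  T[2,2] 'a' = {A,T0}  orig:{A}
  T[3,3] 'a' = {A,T0}  orig:{A}
  T[4,4] 'b' = {T1}  orig:{}
  T[5,5] 'a' = {A,T0}  orig:{A}
  T[6,6] 'b' = {T1}  orig:{}
  T[7,7] 'b' = {T1}  orig:{}
  T[8,8] 'b' = {T1}  orig:{}
  T[9,9] 'a' = {A,T0}  orig:{A}
  T[10,10] 'a' = {A,T0}  orig:{A}
  T[11,11] 'b' = {T1}  orig:{}
  T[0,1] 'bb' = ∅
  T[1,2] 'ba' = ∅
  T[2,3] 'aa' = {S}
  T[3,4] 'ab' = {S}
  T[4,5] 'ba' = ∅
  T[5,6] 'ab' = {S}
  T[6,7] 'bb' = ∅
  T[7,8] 'bb' = ∅
  T[8,9] 'ba' = ∅
  T[9,10] 'aa' = {S}
  T[10,11] 'ab' = {S}
  T[0,2] 'bba' = ∅
  T[1,3] 'baa' = {S}
  T[2,4] 'aab' = ∅
  T[3,5] 'aba' = ∅
  T[4,6] 'bab' = {S}
  T[5,7] 'abb' = ∅
  T[6,8] 'bbb' = ∅
  T[7,9] 'bba' = ∅
  T[8,10] 'baa' = {S}
  T[9,11] 'aab' = ∅
  T[0,3] 'bbaa' = {S}
  T[1,4] 'baab' = ∅
  T[2,5] 'aaba' = ∅
  T[3,6] 'abab' = {A}
  T[4,7] 'babb' = ∅
  T[5,8] 'abbb' = ∅
  T[6,9] 'bbba' = ∅
  T[7,10] 'bbaa' = {S}
  T[8,11] 'baab' = ∅
  T[0,4] 'bbaab' = ∅
  T[1,5] 'baaba' = ∅
  T[2,6] 'aabab' = {A,S}
  T[3,7] 'ababb' = ∅
  T[4,8] 'babbb' = ∅
  T[5,9] 'abbba' = ∅
  T[6,10] 'bbbaa' = {S}
  T[7,11] 'bbaab' = ∅
  T[0,5] 'bbaaba' = ∅
  T[1,6] 'baabab' = {A,S}
  T[2,7] 'aababb' = ∅
  T[3,8] 'ababbb' = ∅
  T[4,9] 'babbba' = ∅
  T[5,10] 'abbbaa' = {A}
  T[6,11] 'bbbaab' = ∅
  T[0,6] 'bbaabab' = {A,S}
  T[1,7] 'baababb' = ∅
  T[2,8] 'aababbb' = ∅
  T[3,9] 'ababbba' = ∅
  T[4,10] 'babbbaa' = {A}
  T[5,11] 'abbbaab' = ∅
  T[0,7] 'bbaababb' = ∅
  T[1,8] 'baababbb' = ∅
  T[2,9] 'aababbba' = ∅
  T[3,10] 'ababbbaa' = {S}
  T[4,11] 'babbbaab' = ∅
  T[0,8] 'bbaababbb' = ∅
  T[1,9] 'baababbba' = ∅
  T[2,10] 'aababbbaa' = {A}
  T[3,11] 'ababbbaab' = ∅
  T[0,9] 'bbaababbba' = ∅
  T[1,10] 'baababbbaa' = {A}
  T[2,11] 'aababbbaab' = ∅
  T[0,10] 'bbaababbbaa' = {A}
  T[1,11] 'baababbbaab' = ∅
  T[0,11] 'bbaababbbaab' = ∅

S ∉ T[0,11] ⇒ NO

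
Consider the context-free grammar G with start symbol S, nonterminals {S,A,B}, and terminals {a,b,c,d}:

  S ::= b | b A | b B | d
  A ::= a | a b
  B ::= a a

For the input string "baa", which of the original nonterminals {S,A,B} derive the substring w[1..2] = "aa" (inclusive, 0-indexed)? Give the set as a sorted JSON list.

CNF form of G:
  S -> T1 A | T1 B | b | d
  A -> T0 T1 | a
  B -> T0 T0
  T0 -> a
  T1 -> b

Fill CYK table bottom-up — only the sub-triangle for w[1..2]:
  cell(1,1) a: {A,T0}  orig:{A}
  cell(2,2) a: {A,T0}  orig:{A}
  cell(1,2) aa: {B}

Original NTs in T[1,2] deriving "aa": ["B"]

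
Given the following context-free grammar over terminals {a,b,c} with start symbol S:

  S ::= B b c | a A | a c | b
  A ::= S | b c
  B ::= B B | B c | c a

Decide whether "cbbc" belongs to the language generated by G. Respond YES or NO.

CNF form of G:
  S -> B X4 | T2 A | T2 T1 | b
  A -> B X3 | T0 T1 | T2 A | T2 T1 | b
  B -> B B | B T1 | T1 T2
  T0 -> b
  T1 -> c
  T2 -> a
  X3 -> T0 T1
  X4 -> T0 T1

CYK table (by increasing span):
  [0..0]={T1}  "c"  orig:{}
  [1..1]={A,S,T0}  "b"  orig:{A,S}
  [2..2]={A,S,T0}  "b"  orig:{A,S}
  [3..3]={T1}  "c"  orig:{}
  [0..1]=∅  "cb"
  [1..2]=∅  "bb"
  [2..3]={A,X3,X4}  "bc"  orig:{A}
  [0..2]=∅  "cbb"
  [1..3]=∅  "bbc"
  [0..3]=∅  "cbbc"

S ∉ T[0,3] ⇒ NO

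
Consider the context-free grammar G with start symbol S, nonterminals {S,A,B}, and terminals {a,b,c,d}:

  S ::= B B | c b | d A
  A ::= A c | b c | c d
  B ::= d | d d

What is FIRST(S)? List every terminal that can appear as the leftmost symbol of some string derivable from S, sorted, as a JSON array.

FIRST sets, iterate to fixpoint:
[1]
  A via A→b c: +{b}
  A via A→c d: +{c}
  B via B→d: +{d}
  S via S→B B: +{d}
  S via S→c b: +{c}
  FIRST(S)={c,d}  FIRST(A)={b,c}  FIRST(B)={d}
[2] done
  FIRST(S)={c,d}  FIRST(A)={b,c}  FIRST(B)={d}

FIRST(S) = ["c", "d"]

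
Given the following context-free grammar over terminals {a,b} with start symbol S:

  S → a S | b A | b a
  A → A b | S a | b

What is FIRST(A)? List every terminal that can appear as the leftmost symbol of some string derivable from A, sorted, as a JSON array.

FIRST iteration:
pass 1:
  A via A→b: +{b}
  S via S→a S: +{a}
  S via S→b A: +{b}
  FIRST[S]={a,b}  FIRST[A]={b}
pass 2:
  A via A→S a: +{a}
  FIRST[S]={a,b}  FIRST[A]={a,b}
pass 3: done
  FIRST[S]={a,b}  FIRST[A]={a,b}

FIRST(A) = ["a", "b"]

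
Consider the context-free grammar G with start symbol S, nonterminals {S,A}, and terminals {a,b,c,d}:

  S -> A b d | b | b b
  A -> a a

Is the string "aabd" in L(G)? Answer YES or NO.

CNF form of G:
  S -> A X3 | T1 T1 | b
  A -> T0 T0
  T0 -> a
  T1 -> b
  T2 -> d
  X3 -> T1 T2

CYK table (by increasing span):
  cell(0,0) a: {T0}  orig:{}
  cell(1,1) a: {T0}  orig:{}
  cell(2,2) b: {S,T1}  orig:{S}
  cell(3,3) d: {T2}  orig:{}
  cell(0,1) aa: {A}
  cell(1,2) ab: ∅
  cell(2,3) bd: {X3}  orig:{}
  cell(0,2) aab: ∅
  cell(1,3) abd: ∅
  cell(0,3) aabd: {S}

S ∈ T[0,3] ⇒ YES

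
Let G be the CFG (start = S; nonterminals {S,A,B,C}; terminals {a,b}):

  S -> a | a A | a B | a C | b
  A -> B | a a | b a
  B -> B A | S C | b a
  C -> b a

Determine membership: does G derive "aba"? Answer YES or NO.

CNF form of G:
  S -> T0 A | T0 B | T0 C | a | b
  A -> B A | S C | T0 T0 | T1 T0
  B -> B A | S C | T1 T0
  C -> T1 T0
  T0 -> a
  T1 -> b

Fill CYK table bottom-up:
  T[0,0] 'a' = {S,T0}  orig:{S}
  T[1,1] 'b' = {S,T1}  orig:{S}
  T[2,2] 'a' = {S,T0}  orig:{S}
  T[0,1] 'ab' = ∅
  T[1,2] 'ba' = {A,B,C}
  T[0,2] 'aba' = {A,B,S}

S ∈ T[0,2] ⇒ YES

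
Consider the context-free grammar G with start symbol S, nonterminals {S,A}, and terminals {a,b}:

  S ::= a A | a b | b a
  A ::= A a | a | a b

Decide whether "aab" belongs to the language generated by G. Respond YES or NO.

CNF form of G:
  S -> T0 A | T0 T1 | T1 T0
  A -> A T0 | T0 T1 | a
  T0 -> a
  T1 -> b

CYK fill:
  [0..0]={A,T0}  "a"  orig:{A}
  [1..1]={A,T0}  "a"  orig:{A}
  [2..2]={T1}  "b"  orig:{}
  [0..1]={A,S}  "aa"
  [1..2]={A,S}  "ab"
  [0..2]={S}  "aab"

S ∈ T[0,2] ⇒ YES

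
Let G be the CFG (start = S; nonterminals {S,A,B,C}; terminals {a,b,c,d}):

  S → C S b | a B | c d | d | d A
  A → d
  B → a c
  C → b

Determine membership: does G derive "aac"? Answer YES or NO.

Convert to CNF:
  S -> C X4 | T0 B | T1 T3 | T3 A | d
  A -> d
  B -> T0 T1
  C -> b
  T0 -> a
  T1 -> c
  T2 -> b
  T3 -> d
  X4 -> S T2

CYK fill:
  cell(0,0) a: {T0}  orig:{}
  cell(1,1) a: {T0}  orig:{}
  cell(2,2) c: {T1}  orig:{}
  cell(0,1) aa: ∅
  cell(1,2) ac: {B}
  cell(0,2) aac: {S}

S ∈ T[0,2] ⇒ YES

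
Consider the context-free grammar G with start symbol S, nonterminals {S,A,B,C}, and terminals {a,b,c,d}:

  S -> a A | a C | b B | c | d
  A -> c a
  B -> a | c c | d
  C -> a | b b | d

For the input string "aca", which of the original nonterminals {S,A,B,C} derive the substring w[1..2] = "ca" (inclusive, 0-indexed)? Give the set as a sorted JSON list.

Convert to CNF:
  S -> T1 A | T1 C | T2 B | c | d
  A -> T0 T1
  B -> T0 T0 | a | d
  C -> T2 T2 | a | d
  T0 -> c
  T1 -> a
  T2 -> b

Fill CYK table bottom-up, restricted to cells inside w[1..2]:
  T[1,1] 'c' = {S,T0}  orig:{S}
  T[2,2] 'a' = {B,C,T1}  orig:{B,C}
  T[1,2] 'ca' = {A}

Original NTs in T[1,2] deriving "ca": ["A"]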